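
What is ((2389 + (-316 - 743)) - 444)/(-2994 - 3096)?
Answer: -443/3045 ≈ -0.14548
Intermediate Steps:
((2389 + (-316 - 743)) - 444)/(-2994 - 3096) = ((2389 - 1059) - 444)/(-6090) = (1330 - 444)*(-1/6090) = 886*(-1/6090) = -443/3045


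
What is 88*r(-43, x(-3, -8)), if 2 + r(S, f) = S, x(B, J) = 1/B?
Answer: -3960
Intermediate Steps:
r(S, f) = -2 + S
88*r(-43, x(-3, -8)) = 88*(-2 - 43) = 88*(-45) = -3960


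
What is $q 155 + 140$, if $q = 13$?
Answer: $2155$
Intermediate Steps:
$q 155 + 140 = 13 \cdot 155 + 140 = 2015 + 140 = 2155$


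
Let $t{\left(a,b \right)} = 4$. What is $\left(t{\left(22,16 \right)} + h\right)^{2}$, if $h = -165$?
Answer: $25921$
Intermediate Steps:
$\left(t{\left(22,16 \right)} + h\right)^{2} = \left(4 - 165\right)^{2} = \left(-161\right)^{2} = 25921$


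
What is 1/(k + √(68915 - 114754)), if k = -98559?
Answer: -98559/9713922320 - I*√45839/9713922320 ≈ -1.0146e-5 - 2.2041e-8*I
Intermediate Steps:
1/(k + √(68915 - 114754)) = 1/(-98559 + √(68915 - 114754)) = 1/(-98559 + √(-45839)) = 1/(-98559 + I*√45839)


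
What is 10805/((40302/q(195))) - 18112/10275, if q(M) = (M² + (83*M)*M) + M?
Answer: 13134603448363/15337150 ≈ 8.5639e+5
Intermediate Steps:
q(M) = M + 84*M² (q(M) = (M² + 83*M²) + M = 84*M² + M = M + 84*M²)
10805/((40302/q(195))) - 18112/10275 = 10805/((40302/((195*(1 + 84*195))))) - 18112/10275 = 10805/((40302/((195*(1 + 16380))))) - 18112*1/10275 = 10805/((40302/((195*16381)))) - 18112/10275 = 10805/((40302/3194295)) - 18112/10275 = 10805/((40302*(1/3194295))) - 18112/10275 = 10805/(13434/1064765) - 18112/10275 = 10805*(1064765/13434) - 18112/10275 = 11504785825/13434 - 18112/10275 = 13134603448363/15337150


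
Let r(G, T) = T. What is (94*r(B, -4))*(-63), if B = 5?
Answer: 23688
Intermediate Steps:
(94*r(B, -4))*(-63) = (94*(-4))*(-63) = -376*(-63) = 23688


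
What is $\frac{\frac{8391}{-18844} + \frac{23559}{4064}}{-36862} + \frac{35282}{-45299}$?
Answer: $- \frac{24904615407564043}{31969387309125952} \approx -0.77901$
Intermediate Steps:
$\frac{\frac{8391}{-18844} + \frac{23559}{4064}}{-36862} + \frac{35282}{-45299} = \left(8391 \left(- \frac{1}{18844}\right) + 23559 \cdot \frac{1}{4064}\right) \left(- \frac{1}{36862}\right) + 35282 \left(- \frac{1}{45299}\right) = \left(- \frac{8391}{18844} + \frac{23559}{4064}\right) \left(- \frac{1}{36862}\right) - \frac{35282}{45299} = \frac{102461193}{19145504} \left(- \frac{1}{36862}\right) - \frac{35282}{45299} = - \frac{102461193}{705741568448} - \frac{35282}{45299} = - \frac{24904615407564043}{31969387309125952}$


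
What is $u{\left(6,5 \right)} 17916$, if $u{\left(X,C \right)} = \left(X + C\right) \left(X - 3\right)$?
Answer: $591228$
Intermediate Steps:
$u{\left(X,C \right)} = \left(-3 + X\right) \left(C + X\right)$ ($u{\left(X,C \right)} = \left(C + X\right) \left(-3 + X\right) = \left(-3 + X\right) \left(C + X\right)$)
$u{\left(6,5 \right)} 17916 = \left(6^{2} - 15 - 18 + 5 \cdot 6\right) 17916 = \left(36 - 15 - 18 + 30\right) 17916 = 33 \cdot 17916 = 591228$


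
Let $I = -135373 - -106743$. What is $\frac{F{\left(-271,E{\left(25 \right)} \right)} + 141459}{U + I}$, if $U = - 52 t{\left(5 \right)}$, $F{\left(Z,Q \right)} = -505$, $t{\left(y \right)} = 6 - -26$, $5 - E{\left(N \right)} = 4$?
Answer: $- \frac{6407}{1377} \approx -4.6529$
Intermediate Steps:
$E{\left(N \right)} = 1$ ($E{\left(N \right)} = 5 - 4 = 1$)
$t{\left(y \right)} = 32$ ($t{\left(y \right)} = 6 + 26 = 32$)
$I = -28630$ ($I = -135373 + 106743 = -28630$)
$U = -1664$ ($U = \left(-52\right) 32 = -1664$)
$\frac{F{\left(-271,E{\left(25 \right)} \right)} + 141459}{U + I} = \frac{-505 + 141459}{-1664 - 28630} = \frac{140954}{-30294} = 140954 \left(- \frac{1}{30294}\right) = - \frac{6407}{1377}$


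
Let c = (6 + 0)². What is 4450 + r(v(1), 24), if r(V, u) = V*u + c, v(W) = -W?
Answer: 4462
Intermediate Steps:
c = 36 (c = 6² = 36)
r(V, u) = 36 + V*u (r(V, u) = V*u + 36 = 36 + V*u)
4450 + r(v(1), 24) = 4450 + (36 - 1*1*24) = 4450 + (36 - 1*24) = 4450 + (36 - 24) = 4450 + 12 = 4462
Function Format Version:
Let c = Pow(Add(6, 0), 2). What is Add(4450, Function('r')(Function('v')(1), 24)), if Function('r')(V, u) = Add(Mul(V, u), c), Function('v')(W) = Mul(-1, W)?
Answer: 4462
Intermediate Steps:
c = 36 (c = Pow(6, 2) = 36)
Function('r')(V, u) = Add(36, Mul(V, u)) (Function('r')(V, u) = Add(Mul(V, u), 36) = Add(36, Mul(V, u)))
Add(4450, Function('r')(Function('v')(1), 24)) = Add(4450, Add(36, Mul(Mul(-1, 1), 24))) = Add(4450, Add(36, Mul(-1, 24))) = Add(4450, Add(36, -24)) = Add(4450, 12) = 4462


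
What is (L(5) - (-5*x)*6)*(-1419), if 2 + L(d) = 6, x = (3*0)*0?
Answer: -5676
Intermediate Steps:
x = 0 (x = 0*0 = 0)
L(d) = 4 (L(d) = -2 + 6 = 4)
(L(5) - (-5*x)*6)*(-1419) = (4 - (-5*0)*6)*(-1419) = (4 - 0*6)*(-1419) = (4 - 1*0)*(-1419) = (4 + 0)*(-1419) = 4*(-1419) = -5676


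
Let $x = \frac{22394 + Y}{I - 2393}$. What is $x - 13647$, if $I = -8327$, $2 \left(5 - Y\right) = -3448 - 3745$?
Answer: $- \frac{292643671}{21440} \approx -13649.0$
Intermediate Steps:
$Y = \frac{7203}{2}$ ($Y = 5 - \frac{-3448 - 3745}{2} = 5 - - \frac{7193}{2} = 5 + \frac{7193}{2} = \frac{7203}{2} \approx 3601.5$)
$x = - \frac{51991}{21440}$ ($x = \frac{22394 + \frac{7203}{2}}{-8327 - 2393} = \frac{51991}{2 \left(-10720\right)} = \frac{51991}{2} \left(- \frac{1}{10720}\right) = - \frac{51991}{21440} \approx -2.425$)
$x - 13647 = - \frac{51991}{21440} - 13647 = - \frac{292643671}{21440}$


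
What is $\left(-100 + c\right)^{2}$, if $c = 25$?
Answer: $5625$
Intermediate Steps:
$\left(-100 + c\right)^{2} = \left(-100 + 25\right)^{2} = \left(-75\right)^{2} = 5625$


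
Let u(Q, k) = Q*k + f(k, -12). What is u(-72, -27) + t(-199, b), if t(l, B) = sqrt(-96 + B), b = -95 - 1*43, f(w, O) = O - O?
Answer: 1944 + 3*I*sqrt(26) ≈ 1944.0 + 15.297*I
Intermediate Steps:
f(w, O) = 0
b = -138 (b = -95 - 43 = -138)
u(Q, k) = Q*k (u(Q, k) = Q*k + 0 = Q*k)
u(-72, -27) + t(-199, b) = -72*(-27) + sqrt(-96 - 138) = 1944 + sqrt(-234) = 1944 + 3*I*sqrt(26)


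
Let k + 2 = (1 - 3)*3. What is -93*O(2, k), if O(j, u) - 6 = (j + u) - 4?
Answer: 372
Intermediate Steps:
k = -8 (k = -2 + (1 - 3)*3 = -2 - 2*3 = -2 - 6 = -8)
O(j, u) = 2 + j + u (O(j, u) = 6 + ((j + u) - 4) = 6 + (-4 + j + u) = 2 + j + u)
-93*O(2, k) = -93*(2 + 2 - 8) = -93*(-4) = 372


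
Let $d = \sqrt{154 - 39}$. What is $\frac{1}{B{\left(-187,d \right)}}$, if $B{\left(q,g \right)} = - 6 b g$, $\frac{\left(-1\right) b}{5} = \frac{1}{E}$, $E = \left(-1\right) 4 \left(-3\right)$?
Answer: $\frac{2 \sqrt{115}}{575} \approx 0.0373$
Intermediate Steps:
$E = 12$ ($E = \left(-4\right) \left(-3\right) = 12$)
$b = - \frac{5}{12} \approx -0.41667$
$d = \sqrt{115} \approx 10.724$
$B{\left(q,g \right)} = \frac{5 g}{2}$ ($B{\left(q,g \right)} = \left(-6\right) \left(- \frac{5}{12}\right) g = \frac{5 g}{2}$)
$\frac{1}{B{\left(-187,d \right)}} = \frac{1}{\frac{5}{2} \sqrt{115}} = \frac{2 \sqrt{115}}{575}$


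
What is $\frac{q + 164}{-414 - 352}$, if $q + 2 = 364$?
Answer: $- \frac{263}{383} \approx -0.68668$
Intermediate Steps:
$q = 362$ ($q = -2 + 364 = 362$)
$\frac{q + 164}{-414 - 352} = \frac{362 + 164}{-414 - 352} = \frac{526}{-766} = 526 \left(- \frac{1}{766}\right) = - \frac{263}{383}$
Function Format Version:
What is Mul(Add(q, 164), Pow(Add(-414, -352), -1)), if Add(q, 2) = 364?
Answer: Rational(-263, 383) ≈ -0.68668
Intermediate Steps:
q = 362 (q = Add(-2, 364) = 362)
Mul(Add(q, 164), Pow(Add(-414, -352), -1)) = Mul(Add(362, 164), Pow(Add(-414, -352), -1)) = Mul(526, Pow(-766, -1)) = Mul(526, Rational(-1, 766)) = Rational(-263, 383)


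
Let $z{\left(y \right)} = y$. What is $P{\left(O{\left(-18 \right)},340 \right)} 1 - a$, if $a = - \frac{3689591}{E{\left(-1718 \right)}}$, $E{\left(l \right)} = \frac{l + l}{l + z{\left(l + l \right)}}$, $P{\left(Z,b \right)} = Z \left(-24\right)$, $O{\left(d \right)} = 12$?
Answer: $\frac{11068197}{2} \approx 5.5341 \cdot 10^{6}$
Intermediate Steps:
$P{\left(Z,b \right)} = - 24 Z$
$E{\left(l \right)} = \frac{2}{3}$ ($E{\left(l \right)} = \frac{l + l}{l + \left(l + l\right)} = \frac{2 l}{l + 2 l} = \frac{2 l}{3 l} = 2 l \frac{1}{3 l} = \frac{2}{3}$)
$a = - \frac{11068773}{2}$ ($a = - \frac{3689591}{\frac{2}{3}} = \left(-3689591\right) \frac{3}{2} = - \frac{11068773}{2} \approx -5.5344 \cdot 10^{6}$)
$P{\left(O{\left(-18 \right)},340 \right)} 1 - a = \left(-24\right) 12 \cdot 1 - - \frac{11068773}{2} = \left(-288\right) 1 + \frac{11068773}{2} = -288 + \frac{11068773}{2} = \frac{11068197}{2}$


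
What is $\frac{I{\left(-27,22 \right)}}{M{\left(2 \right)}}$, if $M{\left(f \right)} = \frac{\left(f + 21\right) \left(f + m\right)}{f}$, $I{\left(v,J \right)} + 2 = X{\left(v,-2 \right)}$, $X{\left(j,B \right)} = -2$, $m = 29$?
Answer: $- \frac{8}{713} \approx -0.01122$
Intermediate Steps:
$I{\left(v,J \right)} = -4$ ($I{\left(v,J \right)} = -2 - 2 = -4$)
$M{\left(f \right)} = \frac{\left(21 + f\right) \left(29 + f\right)}{f}$ ($M{\left(f \right)} = \frac{\left(f + 21\right) \left(f + 29\right)}{f} = \frac{\left(21 + f\right) \left(29 + f\right)}{f}$)
$\frac{I{\left(-27,22 \right)}}{M{\left(2 \right)}} = - \frac{4}{50 + 2 + \frac{609}{2}} = - \frac{4}{\frac{713}{2}} = \left(-4\right) \frac{2}{713} = - \frac{8}{713}$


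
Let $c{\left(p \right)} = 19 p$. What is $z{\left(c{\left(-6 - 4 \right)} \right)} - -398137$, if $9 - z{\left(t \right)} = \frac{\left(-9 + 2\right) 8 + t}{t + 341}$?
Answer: $\frac{60120292}{151} \approx 3.9815 \cdot 10^{5}$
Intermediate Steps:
$z{\left(t \right)} = 9 - \frac{-56 + t}{341 + t}$ ($z{\left(t \right)} = 9 - \frac{\left(-9 + 2\right) 8 + t}{t + 341} = 9 - \frac{\left(-7\right) 8 + t}{341 + t} = 9 - \frac{-56 + t}{341 + t}$)
$z{\left(c{\left(-6 - 4 \right)} \right)} - -398137 = \frac{3125 + 8 \cdot 19 \left(-6 - 4\right)}{341 + 19 \left(-6 - 4\right)} - -398137 = \frac{3125 + 8 \cdot 19 \left(-6 - 4\right)}{341 + 19 \left(-6 - 4\right)} + 398137 = \frac{3125 + 8 \cdot 19 \left(-10\right)}{341 + 19 \left(-10\right)} + 398137 = \frac{3125 + 8 \left(-190\right)}{341 - 190} + 398137 = \frac{3125 - 1520}{151} + 398137 = \frac{1}{151} \cdot 1605 + 398137 = \frac{1605}{151} + 398137 = \frac{60120292}{151}$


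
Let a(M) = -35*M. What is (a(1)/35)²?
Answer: 1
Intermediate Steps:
(a(1)/35)² = (-35*1/35)² = (-1)² = 1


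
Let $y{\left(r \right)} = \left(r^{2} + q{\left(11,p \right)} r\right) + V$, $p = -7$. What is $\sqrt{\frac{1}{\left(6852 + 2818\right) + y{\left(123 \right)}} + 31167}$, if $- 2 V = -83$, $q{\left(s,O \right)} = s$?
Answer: $\frac{\sqrt{85534645371197}}{52387} \approx 176.54$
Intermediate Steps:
$V = \frac{83}{2}$ ($V = \left(- \frac{1}{2}\right) \left(-83\right) = \frac{83}{2} \approx 41.5$)
$y{\left(r \right)} = \frac{83}{2} + r^{2} + 11 r$ ($y{\left(r \right)} = \left(r^{2} + 11 r\right) + \frac{83}{2} = \frac{83}{2} + r^{2} + 11 r$)
$\sqrt{\frac{1}{\left(6852 + 2818\right) + y{\left(123 \right)}} + 31167} = \sqrt{\frac{1}{\left(6852 + 2818\right) + \left(\frac{83}{2} + 123^{2} + 11 \cdot 123\right)} + 31167} = \sqrt{\frac{1}{9670 + \left(\frac{83}{2} + 15129 + 1353\right)} + 31167} = \sqrt{\frac{1}{9670 + \frac{33047}{2}} + 31167} = \sqrt{\frac{1}{\frac{52387}{2}} + 31167} = \sqrt{\frac{2}{52387} + 31167} = \sqrt{\frac{1632745631}{52387}} = \frac{\sqrt{85534645371197}}{52387}$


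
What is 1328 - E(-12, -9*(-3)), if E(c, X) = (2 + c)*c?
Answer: 1208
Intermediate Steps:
E(c, X) = c*(2 + c)
1328 - E(-12, -9*(-3)) = 1328 - (-12)*(2 - 12) = 1328 - (-12)*(-10) = 1328 - 1*120 = 1328 - 120 = 1208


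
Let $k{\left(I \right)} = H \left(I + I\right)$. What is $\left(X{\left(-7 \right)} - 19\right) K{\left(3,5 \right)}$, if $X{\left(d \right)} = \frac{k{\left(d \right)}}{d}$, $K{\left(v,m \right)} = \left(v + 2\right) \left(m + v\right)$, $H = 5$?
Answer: $-360$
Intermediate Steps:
$K{\left(v,m \right)} = \left(2 + v\right) \left(m + v\right)$
$k{\left(I \right)} = 10 I$ ($k{\left(I \right)} = 5 \left(I + I\right) = 5 \cdot 2 I = 10 I$)
$X{\left(d \right)} = 10$ ($X{\left(d \right)} = \frac{10 d}{d} = 10$)
$\left(X{\left(-7 \right)} - 19\right) K{\left(3,5 \right)} = \left(10 - 19\right) \left(3^{2} + 2 \cdot 5 + 2 \cdot 3 + 5 \cdot 3\right) = - 9 \left(9 + 10 + 6 + 15\right) = \left(-9\right) 40 = -360$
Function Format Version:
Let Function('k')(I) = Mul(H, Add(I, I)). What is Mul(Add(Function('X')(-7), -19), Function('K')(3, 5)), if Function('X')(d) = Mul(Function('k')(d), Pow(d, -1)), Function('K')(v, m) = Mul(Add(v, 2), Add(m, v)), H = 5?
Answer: -360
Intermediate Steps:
Function('K')(v, m) = Mul(Add(2, v), Add(m, v))
Function('k')(I) = Mul(10, I) (Function('k')(I) = Mul(5, Add(I, I)) = Mul(5, Mul(2, I)) = Mul(10, I))
Function('X')(d) = 10 (Function('X')(d) = Mul(Mul(10, d), Pow(d, -1)) = 10)
Mul(Add(Function('X')(-7), -19), Function('K')(3, 5)) = Mul(Add(10, -19), Add(Pow(3, 2), Mul(2, 5), Mul(2, 3), Mul(5, 3))) = Mul(-9, Add(9, 10, 6, 15)) = Mul(-9, 40) = -360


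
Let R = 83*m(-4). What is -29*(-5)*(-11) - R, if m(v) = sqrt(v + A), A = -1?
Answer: -1595 - 83*I*sqrt(5) ≈ -1595.0 - 185.59*I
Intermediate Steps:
m(v) = sqrt(-1 + v) (m(v) = sqrt(v - 1) = sqrt(-1 + v))
R = 83*I*sqrt(5) (R = 83*sqrt(-1 - 4) = 83*sqrt(-5) = 83*(I*sqrt(5)) = 83*I*sqrt(5) ≈ 185.59*I)
-29*(-5)*(-11) - R = -29*(-5)*(-11) - 83*I*sqrt(5) = 145*(-11) - 83*I*sqrt(5) = -1595 - 83*I*sqrt(5)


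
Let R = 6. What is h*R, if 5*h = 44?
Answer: 264/5 ≈ 52.800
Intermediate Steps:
h = 44/5 (h = (⅕)*44 = 44/5 ≈ 8.8000)
h*R = (44/5)*6 = 264/5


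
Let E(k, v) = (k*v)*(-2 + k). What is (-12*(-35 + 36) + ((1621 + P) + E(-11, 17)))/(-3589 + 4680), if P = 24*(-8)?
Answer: 3848/1091 ≈ 3.5270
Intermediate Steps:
P = -192
E(k, v) = k*v*(-2 + k)
(-12*(-35 + 36) + ((1621 + P) + E(-11, 17)))/(-3589 + 4680) = (-12*(-35 + 36) + ((1621 - 192) - 11*17*(-2 - 11)))/(-3589 + 4680) = (-12*1 + (1429 - 11*17*(-13)))/1091 = (-12 + (1429 + 2431))*(1/1091) = (-12 + 3860)*(1/1091) = 3848*(1/1091) = 3848/1091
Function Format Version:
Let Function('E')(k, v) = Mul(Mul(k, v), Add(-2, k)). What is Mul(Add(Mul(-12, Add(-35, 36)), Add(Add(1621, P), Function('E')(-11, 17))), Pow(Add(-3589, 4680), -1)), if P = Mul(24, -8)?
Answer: Rational(3848, 1091) ≈ 3.5270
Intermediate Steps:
P = -192
Function('E')(k, v) = Mul(k, v, Add(-2, k))
Mul(Add(Mul(-12, Add(-35, 36)), Add(Add(1621, P), Function('E')(-11, 17))), Pow(Add(-3589, 4680), -1)) = Mul(Add(Mul(-12, Add(-35, 36)), Add(Add(1621, -192), Mul(-11, 17, Add(-2, -11)))), Pow(Add(-3589, 4680), -1)) = Mul(Add(Mul(-12, 1), Add(1429, Mul(-11, 17, -13))), Pow(1091, -1)) = Mul(Add(-12, Add(1429, 2431)), Rational(1, 1091)) = Mul(Add(-12, 3860), Rational(1, 1091)) = Mul(3848, Rational(1, 1091)) = Rational(3848, 1091)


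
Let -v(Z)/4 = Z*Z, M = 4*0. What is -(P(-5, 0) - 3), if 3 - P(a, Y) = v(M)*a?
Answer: 0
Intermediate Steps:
M = 0
v(Z) = -4*Z² (v(Z) = -4*Z*Z = -4*Z²)
P(a, Y) = 3 (P(a, Y) = 3 - (-4*0²)*a = 3 - (-4*0)*a = 3 - 0*a = 3 - 1*0 = 3 + 0 = 3)
-(P(-5, 0) - 3) = -(3 - 3) = -1*0 = 0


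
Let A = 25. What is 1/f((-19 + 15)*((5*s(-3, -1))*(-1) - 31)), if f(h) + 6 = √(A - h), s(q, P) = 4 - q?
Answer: -6/275 - I*√239/275 ≈ -0.021818 - 0.056217*I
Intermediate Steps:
f(h) = -6 + √(25 - h)
1/f((-19 + 15)*((5*s(-3, -1))*(-1) - 31)) = 1/(-6 + √(25 - (-19 + 15)*((5*(4 - 1*(-3)))*(-1) - 31))) = 1/(-6 + √(25 - (-4)*((5*(4 + 3))*(-1) - 31))) = 1/(-6 + √(25 - (-4)*((5*7)*(-1) - 31))) = 1/(-6 + √(25 - (-4)*(35*(-1) - 31))) = 1/(-6 + √(25 - (-4)*(-35 - 31))) = 1/(-6 + √(25 - (-4)*(-66))) = 1/(-6 + √(25 - 1*264)) = 1/(-6 + √(25 - 264)) = 1/(-6 + √(-239)) = 1/(-6 + I*√239)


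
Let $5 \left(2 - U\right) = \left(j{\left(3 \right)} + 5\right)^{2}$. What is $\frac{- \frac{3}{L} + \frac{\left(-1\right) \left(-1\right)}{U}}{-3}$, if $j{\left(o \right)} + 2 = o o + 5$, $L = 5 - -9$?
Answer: $\frac{907}{11718} \approx 0.077402$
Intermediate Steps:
$L = 14$ ($L = 5 + 9 = 14$)
$j{\left(o \right)} = 3 + o^{2}$ ($j{\left(o \right)} = -2 + \left(o o + 5\right) = -2 + \left(o^{2} + 5\right) = -2 + \left(5 + o^{2}\right) = 3 + o^{2}$)
$U = - \frac{279}{5}$ ($U = 2 - \frac{\left(\left(3 + 3^{2}\right) + 5\right)^{2}}{5} = 2 - \frac{\left(\left(3 + 9\right) + 5\right)^{2}}{5} = 2 - \frac{\left(12 + 5\right)^{2}}{5} = 2 - \frac{17^{2}}{5} = 2 - \frac{289}{5} = - \frac{279}{5} \approx -55.8$)
$\frac{- \frac{3}{L} + \frac{\left(-1\right) \left(-1\right)}{U}}{-3} = \frac{- \frac{3}{14} + \frac{\left(-1\right) \left(-1\right)}{- \frac{279}{5}}}{-3} = \left(\left(-3\right) \frac{1}{14} + 1 \left(- \frac{5}{279}\right)\right) \left(- \frac{1}{3}\right) = \left(- \frac{3}{14} - \frac{5}{279}\right) \left(- \frac{1}{3}\right) = \left(- \frac{907}{3906}\right) \left(- \frac{1}{3}\right) = \frac{907}{11718}$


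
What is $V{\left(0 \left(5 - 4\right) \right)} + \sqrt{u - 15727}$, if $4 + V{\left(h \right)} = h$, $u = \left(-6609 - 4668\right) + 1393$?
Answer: $-4 + i \sqrt{25611} \approx -4.0 + 160.03 i$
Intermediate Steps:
$u = -9884$ ($u = -11277 + 1393 = -9884$)
$V{\left(h \right)} = -4 + h$
$V{\left(0 \left(5 - 4\right) \right)} + \sqrt{u - 15727} = \left(-4 + 0 \left(5 - 4\right)\right) + \sqrt{-9884 - 15727} = \left(-4 + 0 \cdot 1\right) + \sqrt{-25611} = \left(-4 + 0\right) + i \sqrt{25611} = -4 + i \sqrt{25611}$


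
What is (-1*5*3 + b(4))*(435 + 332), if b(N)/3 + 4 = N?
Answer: -11505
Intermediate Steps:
b(N) = -12 + 3*N
(-1*5*3 + b(4))*(435 + 332) = (-1*5*3 + (-12 + 3*4))*(435 + 332) = (-5*3 + (-12 + 12))*767 = (-15 + 0)*767 = -15*767 = -11505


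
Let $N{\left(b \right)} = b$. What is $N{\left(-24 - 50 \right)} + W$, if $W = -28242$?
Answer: $-28316$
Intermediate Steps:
$N{\left(-24 - 50 \right)} + W = \left(-24 - 50\right) - 28242 = -74 - 28242 = -28316$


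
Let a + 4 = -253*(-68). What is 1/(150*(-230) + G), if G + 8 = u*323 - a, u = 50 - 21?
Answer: -1/42341 ≈ -2.3618e-5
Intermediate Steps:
u = 29
a = 17200 (a = -4 - 253*(-68) = -4 + 17204 = 17200)
G = -7841 (G = -8 + (29*323 - 1*17200) = -8 + (9367 - 17200) = -8 - 7833 = -7841)
1/(150*(-230) + G) = 1/(150*(-230) - 7841) = 1/(-34500 - 7841) = 1/(-42341) = -1/42341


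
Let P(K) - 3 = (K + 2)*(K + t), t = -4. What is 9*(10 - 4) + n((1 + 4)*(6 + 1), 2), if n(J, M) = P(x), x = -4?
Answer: 73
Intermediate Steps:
P(K) = 3 + (-4 + K)*(2 + K) (P(K) = 3 + (K + 2)*(K - 4) = 3 + (2 + K)*(-4 + K) = 3 + (-4 + K)*(2 + K))
n(J, M) = 19 (n(J, M) = -5 + (-4)² - 2*(-4) = -5 + 16 + 8 = 19)
9*(10 - 4) + n((1 + 4)*(6 + 1), 2) = 9*(10 - 4) + 19 = 9*6 + 19 = 54 + 19 = 73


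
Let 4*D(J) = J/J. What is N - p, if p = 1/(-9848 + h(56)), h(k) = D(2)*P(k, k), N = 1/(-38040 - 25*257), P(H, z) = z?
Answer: 34631/437268810 ≈ 7.9198e-5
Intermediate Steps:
D(J) = ¼ (D(J) = (J/J)/4 = (¼)*1 = ¼)
N = -1/44465 (N = 1/(-38040 - 6425) = 1/(-44465) = -1/44465 ≈ -2.2490e-5)
h(k) = k/4
p = -1/9834 (p = 1/(-9848 + (¼)*56) = 1/(-9848 + 14) = 1/(-9834) = -1/9834 ≈ -0.00010169)
N - p = -1/44465 - 1*(-1/9834) = -1/44465 + 1/9834 = 34631/437268810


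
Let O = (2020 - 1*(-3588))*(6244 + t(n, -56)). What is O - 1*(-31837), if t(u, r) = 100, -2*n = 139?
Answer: 35608989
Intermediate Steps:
n = -139/2 (n = -½*139 = -139/2 ≈ -69.500)
O = 35577152 (O = (2020 - 1*(-3588))*(6244 + 100) = (2020 + 3588)*6344 = 5608*6344 = 35577152)
O - 1*(-31837) = 35577152 - 1*(-31837) = 35577152 + 31837 = 35608989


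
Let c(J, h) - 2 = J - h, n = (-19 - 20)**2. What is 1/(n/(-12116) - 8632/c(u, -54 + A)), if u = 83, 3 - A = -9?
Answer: -118364/8059883 ≈ -0.014686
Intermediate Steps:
A = 12 (A = 3 - 1*(-9) = 3 + 9 = 12)
n = 1521 (n = (-39)**2 = 1521)
c(J, h) = 2 + J - h (c(J, h) = 2 + (J - h) = 2 + J - h)
1/(n/(-12116) - 8632/c(u, -54 + A)) = 1/(1521/(-12116) - 8632/(2 + 83 - (-54 + 12))) = 1/(1521*(-1/12116) - 8632/(2 + 83 - 1*(-42))) = 1/(-117/932 - 8632/(2 + 83 + 42)) = 1/(-117/932 - 8632/127) = 1/(-8059883/118364) = -118364/8059883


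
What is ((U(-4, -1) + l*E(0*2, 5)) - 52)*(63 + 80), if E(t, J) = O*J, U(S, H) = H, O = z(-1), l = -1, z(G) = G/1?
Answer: -6864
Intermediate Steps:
z(G) = G (z(G) = G*1 = G)
O = -1
E(t, J) = -J
((U(-4, -1) + l*E(0*2, 5)) - 52)*(63 + 80) = ((-1 - (-1)*5) - 52)*(63 + 80) = ((-1 - 1*(-5)) - 52)*143 = ((-1 + 5) - 52)*143 = (4 - 52)*143 = -48*143 = -6864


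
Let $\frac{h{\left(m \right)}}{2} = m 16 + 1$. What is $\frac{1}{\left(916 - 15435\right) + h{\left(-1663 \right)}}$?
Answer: $- \frac{1}{67733} \approx -1.4764 \cdot 10^{-5}$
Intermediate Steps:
$h{\left(m \right)} = 2 + 32 m$ ($h{\left(m \right)} = 2 \left(m 16 + 1\right) = 2 \left(16 m + 1\right) = 2 \left(1 + 16 m\right) = 2 + 32 m$)
$\frac{1}{\left(916 - 15435\right) + h{\left(-1663 \right)}} = \frac{1}{\left(916 - 15435\right) + \left(2 + 32 \left(-1663\right)\right)} = \frac{1}{\left(916 - 15435\right) + \left(2 - 53216\right)} = \frac{1}{-14519 - 53214} = \frac{1}{-67733} = - \frac{1}{67733}$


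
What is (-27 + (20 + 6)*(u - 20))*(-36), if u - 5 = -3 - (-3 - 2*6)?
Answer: 3780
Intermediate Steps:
u = 17 (u = 5 + (-3 - (-3 - 2*6)) = 5 + (-3 - (-3 - 12)) = 5 + (-3 - 1*(-15)) = 5 + (-3 + 15) = 5 + 12 = 17)
(-27 + (20 + 6)*(u - 20))*(-36) = (-27 + (20 + 6)*(17 - 20))*(-36) = (-27 + 26*(-3))*(-36) = (-27 - 78)*(-36) = -105*(-36) = 3780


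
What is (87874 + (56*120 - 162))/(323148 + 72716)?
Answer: 11804/49483 ≈ 0.23855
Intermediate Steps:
(87874 + (56*120 - 162))/(323148 + 72716) = (87874 + (6720 - 162))/395864 = (87874 + 6558)*(1/395864) = 94432*(1/395864) = 11804/49483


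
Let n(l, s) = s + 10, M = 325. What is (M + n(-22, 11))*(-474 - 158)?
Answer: -218672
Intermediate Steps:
n(l, s) = 10 + s
(M + n(-22, 11))*(-474 - 158) = (325 + (10 + 11))*(-474 - 158) = (325 + 21)*(-632) = 346*(-632) = -218672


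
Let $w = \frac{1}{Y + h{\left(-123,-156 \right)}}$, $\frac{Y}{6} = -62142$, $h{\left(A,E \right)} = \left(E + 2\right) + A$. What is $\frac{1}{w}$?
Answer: $-373129$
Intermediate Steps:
$h{\left(A,E \right)} = 2 + A + E$ ($h{\left(A,E \right)} = \left(2 + E\right) + A = 2 + A + E$)
$Y = -372852$ ($Y = 6 \left(-62142\right) = -372852$)
$w = - \frac{1}{373129}$ ($w = \frac{1}{-372852 - 277} = \frac{1}{-373129} = - \frac{1}{373129} \approx -2.68 \cdot 10^{-6}$)
$\frac{1}{w} = \frac{1}{- \frac{1}{373129}} = -373129$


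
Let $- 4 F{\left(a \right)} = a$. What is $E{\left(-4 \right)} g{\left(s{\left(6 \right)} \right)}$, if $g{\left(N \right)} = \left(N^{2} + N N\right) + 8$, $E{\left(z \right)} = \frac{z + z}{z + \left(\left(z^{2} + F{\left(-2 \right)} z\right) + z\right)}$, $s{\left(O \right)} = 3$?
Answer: $- \frac{104}{3} \approx -34.667$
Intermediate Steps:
$F{\left(a \right)} = - \frac{a}{4}$
$E{\left(z \right)} = \frac{2 z}{z^{2} + \frac{5 z}{2}}$ ($E{\left(z \right)} = \frac{z + z}{z + \left(\left(z^{2} + \left(- \frac{1}{4}\right) \left(-2\right) z\right) + z\right)} = \frac{2 z}{z + \left(\left(z^{2} + \frac{z}{2}\right) + z\right)} = \frac{2 z}{z + \left(z^{2} + \frac{3 z}{2}\right)} = \frac{2 z}{z^{2} + \frac{5 z}{2}}$)
$g{\left(N \right)} = 8 + 2 N^{2}$ ($g{\left(N \right)} = \left(N^{2} + N^{2}\right) + 8 = 2 N^{2} + 8 = 8 + 2 N^{2}$)
$E{\left(-4 \right)} g{\left(s{\left(6 \right)} \right)} = \frac{4}{5 + 2 \left(-4\right)} \left(8 + 2 \cdot 3^{2}\right) = \frac{4}{5 - 8} \left(8 + 2 \cdot 9\right) = \frac{4}{-3} \left(8 + 18\right) = 4 \left(- \frac{1}{3}\right) 26 = \left(- \frac{4}{3}\right) 26 = - \frac{104}{3}$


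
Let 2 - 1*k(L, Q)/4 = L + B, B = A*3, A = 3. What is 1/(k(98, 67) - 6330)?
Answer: -1/6750 ≈ -0.00014815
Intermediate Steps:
B = 9 (B = 3*3 = 9)
k(L, Q) = -28 - 4*L (k(L, Q) = 8 - 4*(L + 9) = 8 - 4*(9 + L) = 8 + (-36 - 4*L) = -28 - 4*L)
1/(k(98, 67) - 6330) = 1/((-28 - 4*98) - 6330) = 1/((-28 - 392) - 6330) = 1/(-420 - 6330) = 1/(-6750) = -1/6750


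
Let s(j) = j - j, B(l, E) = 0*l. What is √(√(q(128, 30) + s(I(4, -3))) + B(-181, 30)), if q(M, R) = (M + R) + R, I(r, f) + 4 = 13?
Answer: √2*47^(¼) ≈ 3.7029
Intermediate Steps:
B(l, E) = 0
I(r, f) = 9 (I(r, f) = -4 + 13 = 9)
s(j) = 0
q(M, R) = M + 2*R
√(√(q(128, 30) + s(I(4, -3))) + B(-181, 30)) = √(√((128 + 2*30) + 0) + 0) = √(√((128 + 60) + 0) + 0) = √(√(188 + 0) + 0) = √(√188 + 0) = √(2*√47 + 0) = √(2*√47) = √2*47^(¼)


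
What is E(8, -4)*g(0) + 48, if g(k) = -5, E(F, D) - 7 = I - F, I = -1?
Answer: 58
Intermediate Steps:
E(F, D) = 6 - F (E(F, D) = 7 + (-1 - F) = 6 - F)
E(8, -4)*g(0) + 48 = (6 - 1*8)*(-5) + 48 = (6 - 8)*(-5) + 48 = -2*(-5) + 48 = 10 + 48 = 58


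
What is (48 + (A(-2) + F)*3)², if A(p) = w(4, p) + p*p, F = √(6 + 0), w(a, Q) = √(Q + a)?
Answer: 9*(20 + √2 + √6)² ≈ 5125.3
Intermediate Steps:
F = √6 ≈ 2.4495
A(p) = p² + √(4 + p) (A(p) = √(p + 4) + p*p = √(4 + p) + p² = p² + √(4 + p))
(48 + (A(-2) + F)*3)² = (48 + (((-2)² + √(4 - 2)) + √6)*3)² = (48 + ((4 + √2) + √6)*3)² = (48 + (4 + √2 + √6)*3)² = (48 + (12 + 3*√2 + 3*√6))² = (60 + 3*√2 + 3*√6)²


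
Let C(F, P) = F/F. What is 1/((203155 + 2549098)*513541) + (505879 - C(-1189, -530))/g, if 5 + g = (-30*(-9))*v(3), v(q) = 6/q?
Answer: 715005313323278029/756166195462055 ≈ 945.57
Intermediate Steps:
C(F, P) = 1
g = 535 (g = -5 + (-30*(-9))*(6/3) = -5 + 270*(6*(⅓)) = -5 + 270*2 = -5 + 540 = 535)
1/((203155 + 2549098)*513541) + (505879 - C(-1189, -530))/g = 1/((203155 + 2549098)*513541) + (505879 - 1*1)/535 = (1/513541)/2752253 + (505879 - 1)*(1/535) = (1/2752253)*(1/513541) + 505878*(1/535) = 1/1413394757873 + 505878/535 = 715005313323278029/756166195462055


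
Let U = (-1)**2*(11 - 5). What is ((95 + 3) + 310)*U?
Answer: 2448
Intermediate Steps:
U = 6 (U = 1*6 = 6)
((95 + 3) + 310)*U = ((95 + 3) + 310)*6 = (98 + 310)*6 = 408*6 = 2448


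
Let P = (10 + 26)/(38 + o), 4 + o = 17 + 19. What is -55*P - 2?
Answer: -212/7 ≈ -30.286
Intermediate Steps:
o = 32 (o = -4 + (17 + 19) = -4 + 36 = 32)
P = 18/35 (P = (10 + 26)/(38 + 32) = 36/70 = 36*(1/70) = 18/35 ≈ 0.51429)
-55*P - 2 = -55*18/35 - 2 = -198/7 - 2 = -212/7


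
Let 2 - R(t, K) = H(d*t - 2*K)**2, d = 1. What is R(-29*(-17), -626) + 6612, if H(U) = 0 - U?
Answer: -3038411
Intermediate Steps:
H(U) = -U
R(t, K) = 2 - (-t + 2*K)**2 (R(t, K) = 2 - (-(1*t - 2*K))**2 = 2 - (-(t - 2*K))**2 = 2 - (-t + 2*K)**2)
R(-29*(-17), -626) + 6612 = (2 - (-(-29)*(-17) + 2*(-626))**2) + 6612 = (2 - (-1*493 - 1252)**2) + 6612 = (2 - (-493 - 1252)**2) + 6612 = (2 - 1*(-1745)**2) + 6612 = (2 - 1*3045025) + 6612 = (2 - 3045025) + 6612 = -3045023 + 6612 = -3038411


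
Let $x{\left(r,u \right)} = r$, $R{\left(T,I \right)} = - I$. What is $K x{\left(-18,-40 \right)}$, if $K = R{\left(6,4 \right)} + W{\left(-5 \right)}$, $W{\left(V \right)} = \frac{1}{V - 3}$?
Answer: $\frac{297}{4} \approx 74.25$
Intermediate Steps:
$W{\left(V \right)} = \frac{1}{-3 + V}$
$K = - \frac{33}{8}$ ($K = \left(-1\right) 4 + \frac{1}{-3 - 5} = -4 + \frac{1}{-8} = -4 - \frac{1}{8} = - \frac{33}{8} \approx -4.125$)
$K x{\left(-18,-40 \right)} = \left(- \frac{33}{8}\right) \left(-18\right) = \frac{297}{4}$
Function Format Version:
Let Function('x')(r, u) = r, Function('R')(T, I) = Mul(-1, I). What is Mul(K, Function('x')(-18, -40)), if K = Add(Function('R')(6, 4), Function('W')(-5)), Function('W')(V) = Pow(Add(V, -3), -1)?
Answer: Rational(297, 4) ≈ 74.250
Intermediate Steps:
Function('W')(V) = Pow(Add(-3, V), -1)
K = Rational(-33, 8) (K = Add(Mul(-1, 4), Pow(Add(-3, -5), -1)) = Add(-4, Pow(-8, -1)) = Add(-4, Rational(-1, 8)) = Rational(-33, 8) ≈ -4.1250)
Mul(K, Function('x')(-18, -40)) = Mul(Rational(-33, 8), -18) = Rational(297, 4)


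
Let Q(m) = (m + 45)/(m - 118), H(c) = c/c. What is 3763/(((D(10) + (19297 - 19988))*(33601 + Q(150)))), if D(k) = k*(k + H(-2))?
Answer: -120416/624823087 ≈ -0.00019272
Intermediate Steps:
H(c) = 1
D(k) = k*(1 + k) (D(k) = k*(k + 1) = k*(1 + k))
Q(m) = (45 + m)/(-118 + m)
3763/(((D(10) + (19297 - 19988))*(33601 + Q(150)))) = 3763/(((10*(1 + 10) + (19297 - 19988))*(33601 + (45 + 150)/(-118 + 150)))) = 3763/(((10*11 - 691)*(33601 + 195/32))) = 3763/(((110 - 691)*(33601 + (1/32)*195))) = 3763/((-581*(33601 + 195/32))) = 3763/((-581*1075427/32)) = 3763/(-624823087/32) = 3763*(-32/624823087) = -120416/624823087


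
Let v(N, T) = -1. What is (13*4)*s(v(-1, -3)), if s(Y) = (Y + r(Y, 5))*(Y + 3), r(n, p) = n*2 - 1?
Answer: -416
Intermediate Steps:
r(n, p) = -1 + 2*n (r(n, p) = 2*n - 1 = -1 + 2*n)
s(Y) = (-1 + 3*Y)*(3 + Y) (s(Y) = (Y + (-1 + 2*Y))*(Y + 3) = (-1 + 3*Y)*(3 + Y))
(13*4)*s(v(-1, -3)) = (13*4)*(-3 + 3*(-1)² + 8*(-1)) = 52*(-3 + 3*1 - 8) = 52*(-3 + 3 - 8) = 52*(-8) = -416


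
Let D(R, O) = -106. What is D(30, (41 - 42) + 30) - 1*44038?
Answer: -44144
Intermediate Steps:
D(30, (41 - 42) + 30) - 1*44038 = -106 - 1*44038 = -106 - 44038 = -44144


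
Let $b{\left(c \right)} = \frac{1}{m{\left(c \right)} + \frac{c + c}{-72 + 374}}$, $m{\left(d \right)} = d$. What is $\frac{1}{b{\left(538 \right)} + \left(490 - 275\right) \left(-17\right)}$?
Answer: $- \frac{81776}{298891129} \approx -0.0002736$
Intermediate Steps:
$b{\left(c \right)} = \frac{151}{152 c}$ ($b{\left(c \right)} = \frac{1}{c + \frac{c + c}{-72 + 374}} = \frac{1}{c + \frac{2 c}{302}} = \frac{1}{c + 2 c \frac{1}{302}} = \frac{1}{c + \frac{c}{151}} = \frac{1}{\frac{152}{151} c} = \frac{151}{152 c}$)
$\frac{1}{b{\left(538 \right)} + \left(490 - 275\right) \left(-17\right)} = \frac{1}{\frac{151}{152 \cdot 538} + \left(490 - 275\right) \left(-17\right)} = \frac{1}{\frac{151}{152} \cdot \frac{1}{538} + 215 \left(-17\right)} = \frac{1}{\frac{151}{81776} - 3655} = \frac{1}{- \frac{298891129}{81776}} = - \frac{81776}{298891129}$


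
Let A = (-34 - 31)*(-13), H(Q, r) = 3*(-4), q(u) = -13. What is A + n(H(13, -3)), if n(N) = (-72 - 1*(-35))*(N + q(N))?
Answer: 1770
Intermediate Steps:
H(Q, r) = -12
n(N) = 481 - 37*N (n(N) = (-72 - 1*(-35))*(N - 13) = (-72 + 35)*(-13 + N) = -37*(-13 + N) = 481 - 37*N)
A = 845 (A = -65*(-13) = 845)
A + n(H(13, -3)) = 845 + (481 - 37*(-12)) = 845 + (481 + 444) = 845 + 925 = 1770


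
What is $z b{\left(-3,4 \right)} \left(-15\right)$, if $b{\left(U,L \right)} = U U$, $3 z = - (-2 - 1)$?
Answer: $-135$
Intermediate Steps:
$z = 1$ ($z = \frac{\left(-1\right) \left(-2 - 1\right)}{3} = \frac{\left(-1\right) \left(-3\right)}{3} = \frac{1}{3} \cdot 3 = 1$)
$b{\left(U,L \right)} = U^{2}$
$z b{\left(-3,4 \right)} \left(-15\right) = 1 \left(-3\right)^{2} \left(-15\right) = 1 \cdot 9 \left(-15\right) = 9 \left(-15\right) = -135$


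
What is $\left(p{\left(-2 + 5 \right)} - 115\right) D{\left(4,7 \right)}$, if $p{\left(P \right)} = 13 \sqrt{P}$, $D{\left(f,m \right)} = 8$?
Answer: $-920 + 104 \sqrt{3} \approx -739.87$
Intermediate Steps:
$\left(p{\left(-2 + 5 \right)} - 115\right) D{\left(4,7 \right)} = \left(13 \sqrt{-2 + 5} - 115\right) 8 = \left(13 \sqrt{3} - 115\right) 8 = \left(-115 + 13 \sqrt{3}\right) 8 = -920 + 104 \sqrt{3}$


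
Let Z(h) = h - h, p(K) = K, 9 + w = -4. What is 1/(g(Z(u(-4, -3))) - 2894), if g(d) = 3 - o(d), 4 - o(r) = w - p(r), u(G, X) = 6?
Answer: -1/2908 ≈ -0.00034388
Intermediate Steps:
w = -13 (w = -9 - 4 = -13)
Z(h) = 0
o(r) = 17 + r (o(r) = 4 - (-13 - r) = 4 + (13 + r) = 17 + r)
g(d) = -14 - d (g(d) = 3 - (17 + d) = 3 + (-17 - d) = -14 - d)
1/(g(Z(u(-4, -3))) - 2894) = 1/((-14 - 1*0) - 2894) = 1/((-14 + 0) - 2894) = 1/(-14 - 2894) = 1/(-2908) = -1/2908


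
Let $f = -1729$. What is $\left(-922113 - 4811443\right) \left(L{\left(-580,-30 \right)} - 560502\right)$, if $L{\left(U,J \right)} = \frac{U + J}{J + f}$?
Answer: $\frac{5652841337922848}{1759} \approx 3.2137 \cdot 10^{12}$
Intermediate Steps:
$L{\left(U,J \right)} = \frac{J + U}{-1729 + J}$ ($L{\left(U,J \right)} = \frac{U + J}{J - 1729} = \frac{J + U}{-1729 + J}$)
$\left(-922113 - 4811443\right) \left(L{\left(-580,-30 \right)} - 560502\right) = \left(-922113 - 4811443\right) \left(\frac{-30 - 580}{-1729 - 30} - 560502\right) = - 5733556 \left(\frac{1}{-1759} \left(-610\right) - 560502\right) = - 5733556 \left(\left(- \frac{1}{1759}\right) \left(-610\right) - 560502\right) = - 5733556 \left(\frac{610}{1759} - 560502\right) = \left(-5733556\right) \left(- \frac{985922408}{1759}\right) = \frac{5652841337922848}{1759}$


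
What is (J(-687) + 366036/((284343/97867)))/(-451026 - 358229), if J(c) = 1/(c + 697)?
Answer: -119409578821/767019981550 ≈ -0.15568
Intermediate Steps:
J(c) = 1/(697 + c)
(J(-687) + 366036/((284343/97867)))/(-451026 - 358229) = (1/(697 - 687) + 366036/((284343/97867)))/(-451026 - 358229) = (1/10 + 366036/((284343*(1/97867))))/(-809255) = (1/10 + 366036/(284343/97867))*(-1/809255) = (1/10 + 366036*(97867/284343))*(-1/809255) = (1/10 + 11940948404/94781)*(-1/809255) = (119409578821/947810)*(-1/809255) = -119409578821/767019981550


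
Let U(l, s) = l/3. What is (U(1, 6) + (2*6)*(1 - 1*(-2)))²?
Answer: 11881/9 ≈ 1320.1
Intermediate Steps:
U(l, s) = l/3 (U(l, s) = l*(⅓) = l/3)
(U(1, 6) + (2*6)*(1 - 1*(-2)))² = ((⅓)*1 + (2*6)*(1 - 1*(-2)))² = (⅓ + 12*(1 + 2))² = (⅓ + 12*3)² = (⅓ + 36)² = (109/3)² = 11881/9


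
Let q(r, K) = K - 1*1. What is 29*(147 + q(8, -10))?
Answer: 3944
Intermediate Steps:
q(r, K) = -1 + K (q(r, K) = K - 1 = -1 + K)
29*(147 + q(8, -10)) = 29*(147 + (-1 - 10)) = 29*(147 - 11) = 29*136 = 3944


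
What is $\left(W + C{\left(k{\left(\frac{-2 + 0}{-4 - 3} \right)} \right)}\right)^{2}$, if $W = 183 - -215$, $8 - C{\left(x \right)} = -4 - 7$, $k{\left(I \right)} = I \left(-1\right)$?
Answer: $173889$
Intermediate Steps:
$k{\left(I \right)} = - I$
$C{\left(x \right)} = 19$ ($C{\left(x \right)} = 8 - \left(-4 - 7\right) = 8 - -11 = 8 + 11 = 19$)
$W = 398$ ($W = 183 + 215 = 398$)
$\left(W + C{\left(k{\left(\frac{-2 + 0}{-4 - 3} \right)} \right)}\right)^{2} = \left(398 + 19\right)^{2} = 417^{2} = 173889$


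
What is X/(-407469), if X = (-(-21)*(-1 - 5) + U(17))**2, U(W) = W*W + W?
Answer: -10800/135823 ≈ -0.079515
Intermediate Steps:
U(W) = W + W**2 (U(W) = W**2 + W = W + W**2)
X = 32400 (X = (-(-21)*(-1 - 5) + 17*(1 + 17))**2 = (-(-21)*(-6) + 17*18)**2 = (-7*18 + 306)**2 = (-126 + 306)**2 = 180**2 = 32400)
X/(-407469) = 32400/(-407469) = 32400*(-1/407469) = -10800/135823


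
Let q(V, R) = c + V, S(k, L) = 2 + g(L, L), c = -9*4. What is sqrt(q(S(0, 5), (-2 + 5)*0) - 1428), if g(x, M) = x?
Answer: I*sqrt(1457) ≈ 38.171*I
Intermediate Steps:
c = -36
S(k, L) = 2 + L
q(V, R) = -36 + V
sqrt(q(S(0, 5), (-2 + 5)*0) - 1428) = sqrt((-36 + (2 + 5)) - 1428) = sqrt((-36 + 7) - 1428) = sqrt(-29 - 1428) = sqrt(-1457) = I*sqrt(1457)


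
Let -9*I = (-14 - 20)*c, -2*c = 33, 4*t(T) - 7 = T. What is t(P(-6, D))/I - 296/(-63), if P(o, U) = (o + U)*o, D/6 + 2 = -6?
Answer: 158849/47124 ≈ 3.3709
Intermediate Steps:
D = -48 (D = -12 + 6*(-6) = -12 - 36 = -48)
P(o, U) = o*(U + o) (P(o, U) = (U + o)*o = o*(U + o))
t(T) = 7/4 + T/4
c = -33/2 (c = -½*33 = -33/2 ≈ -16.500)
I = -187/3 (I = -(-14 - 20)*(-33)/(9*2) = -(-34)*(-33)/(9*2) = -⅑*561 = -187/3 ≈ -62.333)
t(P(-6, D))/I - 296/(-63) = (7/4 + (-6*(-48 - 6))/4)/(-187/3) - 296/(-63) = (7/4 + (-6*(-54))/4)*(-3/187) - 296*(-1/63) = (7/4 + (¼)*324)*(-3/187) + 296/63 = (7/4 + 81)*(-3/187) + 296/63 = (331/4)*(-3/187) + 296/63 = -993/748 + 296/63 = 158849/47124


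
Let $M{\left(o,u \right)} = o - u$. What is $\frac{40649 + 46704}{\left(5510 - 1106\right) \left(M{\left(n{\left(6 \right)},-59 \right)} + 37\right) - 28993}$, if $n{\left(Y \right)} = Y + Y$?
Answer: $\frac{87353}{446639} \approx 0.19558$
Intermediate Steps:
$n{\left(Y \right)} = 2 Y$
$\frac{40649 + 46704}{\left(5510 - 1106\right) \left(M{\left(n{\left(6 \right)},-59 \right)} + 37\right) - 28993} = \frac{40649 + 46704}{\left(5510 - 1106\right) \left(\left(2 \cdot 6 - -59\right) + 37\right) - 28993} = \frac{87353}{4404 \left(\left(12 + 59\right) + 37\right) - 28993} = \frac{87353}{4404 \left(71 + 37\right) - 28993} = \frac{87353}{4404 \cdot 108 - 28993} = \frac{87353}{475632 - 28993} = \frac{87353}{446639}$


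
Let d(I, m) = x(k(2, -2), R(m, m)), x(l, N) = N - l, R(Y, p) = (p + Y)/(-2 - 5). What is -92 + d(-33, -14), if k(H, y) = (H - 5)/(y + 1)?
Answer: -91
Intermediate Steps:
R(Y, p) = -Y/7 - p/7 (R(Y, p) = (Y + p)/(-7) = (Y + p)*(-⅐) = -Y/7 - p/7)
k(H, y) = (-5 + H)/(1 + y)
d(I, m) = -3 - 2*m/7 (d(I, m) = (-m/7 - m/7) - (-5 + 2)/(1 - 2) = -2*m/7 - (-3)/(-1) = -2*m/7 - (-1)*(-3) = -2*m/7 - 1*3 = -2*m/7 - 3 = -3 - 2*m/7)
-92 + d(-33, -14) = -92 + (-3 - 2/7*(-14)) = -92 + (-3 + 4) = -92 + 1 = -91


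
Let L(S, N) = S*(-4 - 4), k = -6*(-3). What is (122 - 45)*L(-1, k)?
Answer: 616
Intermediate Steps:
k = 18
L(S, N) = -8*S (L(S, N) = S*(-8) = -8*S)
(122 - 45)*L(-1, k) = (122 - 45)*(-8*(-1)) = 77*8 = 616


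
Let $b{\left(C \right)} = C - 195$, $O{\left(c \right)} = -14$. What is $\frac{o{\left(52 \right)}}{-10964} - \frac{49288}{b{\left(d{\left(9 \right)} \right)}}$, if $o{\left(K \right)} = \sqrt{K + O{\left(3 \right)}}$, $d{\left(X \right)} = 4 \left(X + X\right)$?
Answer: $\frac{49288}{123} - \frac{\sqrt{38}}{10964} \approx 400.71$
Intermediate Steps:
$d{\left(X \right)} = 8 X$ ($d{\left(X \right)} = 4 \cdot 2 X = 8 X$)
$o{\left(K \right)} = \sqrt{-14 + K}$ ($o{\left(K \right)} = \sqrt{K - 14} = \sqrt{-14 + K}$)
$b{\left(C \right)} = -195 + C$
$\frac{o{\left(52 \right)}}{-10964} - \frac{49288}{b{\left(d{\left(9 \right)} \right)}} = \frac{\sqrt{-14 + 52}}{-10964} - \frac{49288}{-195 + 8 \cdot 9} = \sqrt{38} \left(- \frac{1}{10964}\right) - \frac{49288}{-195 + 72} = - \frac{\sqrt{38}}{10964} - \frac{49288}{-123} = - \frac{\sqrt{38}}{10964} - - \frac{49288}{123} = - \frac{\sqrt{38}}{10964} + \frac{49288}{123} = \frac{49288}{123} - \frac{\sqrt{38}}{10964}$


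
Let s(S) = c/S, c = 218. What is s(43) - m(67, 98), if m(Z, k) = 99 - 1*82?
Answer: -513/43 ≈ -11.930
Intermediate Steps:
m(Z, k) = 17 (m(Z, k) = 99 - 82 = 17)
s(S) = 218/S
s(43) - m(67, 98) = 218/43 - 1*17 = 218*(1/43) - 17 = 218/43 - 17 = -513/43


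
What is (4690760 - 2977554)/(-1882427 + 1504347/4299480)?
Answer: -2455298310960/2697818577871 ≈ -0.91010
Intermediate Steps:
(4690760 - 2977554)/(-1882427 + 1504347/4299480) = 1713206/(-1882427 + 1504347*(1/4299480)) = 1713206/(-1882427 + 501449/1433160) = 1713206/(-2697818577871/1433160) = 1713206*(-1433160/2697818577871) = -2455298310960/2697818577871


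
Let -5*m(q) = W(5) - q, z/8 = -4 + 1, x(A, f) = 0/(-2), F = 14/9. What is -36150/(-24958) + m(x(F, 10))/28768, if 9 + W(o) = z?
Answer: 2600319807/1794979360 ≈ 1.4487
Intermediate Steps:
F = 14/9 (F = 14*(1/9) = 14/9 ≈ 1.5556)
x(A, f) = 0 (x(A, f) = 0*(-1/2) = 0)
z = -24 (z = 8*(-4 + 1) = 8*(-3) = -24)
W(o) = -33 (W(o) = -9 - 24 = -33)
m(q) = 33/5 + q/5 (m(q) = -(-33 - q)/5 = 33/5 + q/5)
-36150/(-24958) + m(x(F, 10))/28768 = -36150/(-24958) + (33/5 + (1/5)*0)/28768 = -36150*(-1/24958) + (33/5 + 0)*(1/28768) = 18075/12479 + (33/5)*(1/28768) = 18075/12479 + 33/143840 = 2600319807/1794979360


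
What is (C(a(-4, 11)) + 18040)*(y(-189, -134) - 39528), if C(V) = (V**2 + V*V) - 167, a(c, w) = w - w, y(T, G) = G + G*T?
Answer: -256227328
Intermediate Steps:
a(c, w) = 0
C(V) = -167 + 2*V**2 (C(V) = (V**2 + V**2) - 167 = 2*V**2 - 167 = -167 + 2*V**2)
(C(a(-4, 11)) + 18040)*(y(-189, -134) - 39528) = ((-167 + 2*0**2) + 18040)*(-134*(1 - 189) - 39528) = ((-167 + 2*0) + 18040)*(-134*(-188) - 39528) = ((-167 + 0) + 18040)*(25192 - 39528) = (-167 + 18040)*(-14336) = 17873*(-14336) = -256227328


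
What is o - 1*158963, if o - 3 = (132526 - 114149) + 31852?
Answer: -108731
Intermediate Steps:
o = 50232 (o = 3 + ((132526 - 114149) + 31852) = 3 + (18377 + 31852) = 3 + 50229 = 50232)
o - 1*158963 = 50232 - 1*158963 = 50232 - 158963 = -108731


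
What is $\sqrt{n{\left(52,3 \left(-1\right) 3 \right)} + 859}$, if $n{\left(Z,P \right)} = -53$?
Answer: $\sqrt{806} \approx 28.39$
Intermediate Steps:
$\sqrt{n{\left(52,3 \left(-1\right) 3 \right)} + 859} = \sqrt{-53 + 859} = \sqrt{806}$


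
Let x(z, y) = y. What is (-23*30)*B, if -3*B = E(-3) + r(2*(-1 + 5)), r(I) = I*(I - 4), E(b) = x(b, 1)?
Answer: 7590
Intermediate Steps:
E(b) = 1
r(I) = I*(-4 + I)
B = -11 (B = -(1 + (2*(-1 + 5))*(-4 + 2*(-1 + 5)))/3 = -(1 + (2*4)*(-4 + 2*4))/3 = -(1 + 8*(-4 + 8))/3 = -(1 + 8*4)/3 = -(1 + 32)/3 = -⅓*33 = -11)
(-23*30)*B = -23*30*(-11) = -690*(-11) = 7590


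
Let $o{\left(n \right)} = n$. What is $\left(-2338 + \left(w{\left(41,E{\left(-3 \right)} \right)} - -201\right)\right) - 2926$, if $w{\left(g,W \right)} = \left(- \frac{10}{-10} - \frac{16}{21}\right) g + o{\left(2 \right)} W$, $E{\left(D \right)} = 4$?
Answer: $- \frac{105950}{21} \approx -5045.2$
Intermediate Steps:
$w{\left(g,W \right)} = 2 W + \frac{5 g}{21}$ ($w{\left(g,W \right)} = \left(- \frac{10}{-10} - \frac{16}{21}\right) g + 2 W = \left(\left(-10\right) \left(- \frac{1}{10}\right) - \frac{16}{21}\right) g + 2 W = \left(1 - \frac{16}{21}\right) g + 2 W = \frac{5 g}{21} + 2 W = 2 W + \frac{5 g}{21}$)
$\left(-2338 + \left(w{\left(41,E{\left(-3 \right)} \right)} - -201\right)\right) - 2926 = \left(-2338 + \left(\left(2 \cdot 4 + \frac{5}{21} \cdot 41\right) - -201\right)\right) - 2926 = \left(-2338 + \left(\left(8 + \frac{205}{21}\right) + 201\right)\right) - 2926 = \left(-2338 + \left(\frac{373}{21} + 201\right)\right) - 2926 = \left(-2338 + \frac{4594}{21}\right) - 2926 = - \frac{44504}{21} - 2926 = - \frac{105950}{21}$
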